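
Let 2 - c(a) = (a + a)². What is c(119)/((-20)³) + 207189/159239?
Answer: 5338563719/636956000 ≈ 8.3814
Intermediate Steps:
c(a) = 2 - 4*a² (c(a) = 2 - (a + a)² = 2 - (2*a)² = 2 - 4*a²)
c(119)/((-20)³) + 207189/159239 = (2 - 4*119²)/((-20)³) + 207189/159239 = (2 - 4*14161)/(-8000) + 207189*(1/159239) = (2 - 56644)*(-1/8000) + 207189/159239 = -56642*(-1/8000) + 207189/159239 = 28321/4000 + 207189/159239 = 5338563719/636956000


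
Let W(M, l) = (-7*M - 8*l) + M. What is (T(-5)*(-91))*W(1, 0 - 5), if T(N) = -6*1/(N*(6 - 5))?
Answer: -18564/5 ≈ -3712.8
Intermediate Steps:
W(M, l) = -8*l - 6*M (W(M, l) = (-8*l - 7*M) + M = -8*l - 6*M)
T(N) = -6/N
(T(-5)*(-91))*W(1, 0 - 5) = (-6/(-5)*(-91))*(-8*(0 - 5) - 6*1) = (-6*(-1/5)*(-91))*(-8*(-5) - 6) = ((6/5)*(-91))*(40 - 6) = -546/5*34 = -18564/5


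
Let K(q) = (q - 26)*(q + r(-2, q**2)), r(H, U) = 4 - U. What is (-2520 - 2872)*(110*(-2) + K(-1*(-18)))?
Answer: -11840832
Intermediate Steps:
K(q) = (-26 + q)*(4 + q - q**2) (K(q) = (q - 26)*(q + (4 - q**2)) = (-26 + q)*(4 + q - q**2))
(-2520 - 2872)*(110*(-2) + K(-1*(-18))) = (-2520 - 2872)*(110*(-2) + (-104 - (-1*(-18))**3 - (-22)*(-18) + 27*(-1*(-18))**2)) = -5392*(-220 + (-104 - 1*18**3 - 22*18 + 27*18**2)) = -5392*(-220 + (-104 - 1*5832 - 396 + 27*324)) = -5392*(-220 + (-104 - 5832 - 396 + 8748)) = -5392*(-220 + 2416) = -5392*2196 = -11840832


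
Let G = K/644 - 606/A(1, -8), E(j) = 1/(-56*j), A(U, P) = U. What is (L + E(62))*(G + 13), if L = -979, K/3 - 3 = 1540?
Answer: 1282350513407/2235968 ≈ 5.7351e+5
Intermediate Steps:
K = 4629 (K = 9 + 3*1540 = 9 + 4620 = 4629)
E(j) = -1/(56*j) (E(j) = 1*(-1/(56*j)) = -1/(56*j))
G = -385635/644 (G = 4629/644 - 606/1 = 4629*(1/644) - 606*1 = 4629/644 - 606 = -385635/644 ≈ -598.81)
(L + E(62))*(G + 13) = (-979 - 1/56/62)*(-385635/644 + 13) = (-979 - 1/56*1/62)*(-377263/644) = (-979 - 1/3472)*(-377263/644) = -3399089/3472*(-377263/644) = 1282350513407/2235968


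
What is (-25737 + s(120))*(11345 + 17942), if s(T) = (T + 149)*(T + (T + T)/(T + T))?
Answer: 199503044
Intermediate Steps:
s(T) = (1 + T)*(149 + T) (s(T) = (149 + T)*(T + (2*T)/((2*T))) = (149 + T)*(T + (2*T)*(1/(2*T))) = (149 + T)*(T + 1) = (149 + T)*(1 + T) = (1 + T)*(149 + T))
(-25737 + s(120))*(11345 + 17942) = (-25737 + (149 + 120² + 150*120))*(11345 + 17942) = (-25737 + (149 + 14400 + 18000))*29287 = (-25737 + 32549)*29287 = 6812*29287 = 199503044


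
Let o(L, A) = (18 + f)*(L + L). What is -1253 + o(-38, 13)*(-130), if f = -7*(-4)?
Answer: 453227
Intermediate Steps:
f = 28
o(L, A) = 92*L (o(L, A) = (18 + 28)*(L + L) = 46*(2*L) = 92*L)
-1253 + o(-38, 13)*(-130) = -1253 + (92*(-38))*(-130) = -1253 - 3496*(-130) = -1253 + 454480 = 453227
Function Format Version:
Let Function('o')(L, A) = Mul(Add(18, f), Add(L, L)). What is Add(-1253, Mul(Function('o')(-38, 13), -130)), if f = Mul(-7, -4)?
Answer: 453227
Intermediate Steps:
f = 28
Function('o')(L, A) = Mul(92, L) (Function('o')(L, A) = Mul(Add(18, 28), Add(L, L)) = Mul(46, Mul(2, L)) = Mul(92, L))
Add(-1253, Mul(Function('o')(-38, 13), -130)) = Add(-1253, Mul(Mul(92, -38), -130)) = Add(-1253, Mul(-3496, -130)) = Add(-1253, 454480) = 453227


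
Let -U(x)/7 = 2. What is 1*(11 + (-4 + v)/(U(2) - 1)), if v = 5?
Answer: 164/15 ≈ 10.933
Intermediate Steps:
U(x) = -14 (U(x) = -7*2 = -14)
1*(11 + (-4 + v)/(U(2) - 1)) = 1*(11 + (-4 + 5)/(-14 - 1)) = 1*(11 + 1/(-15)) = 1*(11 + 1*(-1/15)) = 1*(11 - 1/15) = 1*(164/15) = 164/15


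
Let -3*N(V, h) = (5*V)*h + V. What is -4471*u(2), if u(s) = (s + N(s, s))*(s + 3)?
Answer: 357680/3 ≈ 1.1923e+5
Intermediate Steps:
N(V, h) = -V/3 - 5*V*h/3 (N(V, h) = -((5*V)*h + V)/3 = -(5*V*h + V)/3 = -(V + 5*V*h)/3 = -V/3 - 5*V*h/3)
u(s) = (3 + s)*(s - s*(1 + 5*s)/3) (u(s) = (s - s*(1 + 5*s)/3)*(s + 3) = (s - s*(1 + 5*s)/3)*(3 + s) = (3 + s)*(s - s*(1 + 5*s)/3))
-4471*u(2) = -4471*2*(6 - 13*2 - 5*2**2)/3 = -4471*2*(6 - 26 - 5*4)/3 = -4471*2*(6 - 26 - 20)/3 = -4471*2*(-40)/3 = -4471*(-80/3) = 357680/3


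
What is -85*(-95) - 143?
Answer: 7932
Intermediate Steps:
-85*(-95) - 143 = 8075 - 143 = 7932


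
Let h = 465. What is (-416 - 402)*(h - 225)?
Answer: -196320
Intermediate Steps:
(-416 - 402)*(h - 225) = (-416 - 402)*(465 - 225) = -818*240 = -196320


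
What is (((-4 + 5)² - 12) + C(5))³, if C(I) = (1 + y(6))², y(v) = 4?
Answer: 2744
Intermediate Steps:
C(I) = 25 (C(I) = (1 + 4)² = 5² = 25)
(((-4 + 5)² - 12) + C(5))³ = (((-4 + 5)² - 12) + 25)³ = ((1² - 12) + 25)³ = ((1 - 12) + 25)³ = (-11 + 25)³ = 14³ = 2744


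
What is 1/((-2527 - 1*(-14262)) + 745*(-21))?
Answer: -1/3910 ≈ -0.00025575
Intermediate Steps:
1/((-2527 - 1*(-14262)) + 745*(-21)) = 1/((-2527 + 14262) - 15645) = 1/(11735 - 15645) = 1/(-3910) = -1/3910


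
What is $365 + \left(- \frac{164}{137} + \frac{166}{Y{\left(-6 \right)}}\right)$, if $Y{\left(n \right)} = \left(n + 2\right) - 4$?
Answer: $\frac{187993}{548} \approx 343.05$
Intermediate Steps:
$Y{\left(n \right)} = -2 + n$ ($Y{\left(n \right)} = \left(2 + n\right) - 4 = -2 + n$)
$365 + \left(- \frac{164}{137} + \frac{166}{Y{\left(-6 \right)}}\right) = 365 + \left(- \frac{164}{137} + \frac{166}{-2 - 6}\right) = 365 + \left(\left(-164\right) \frac{1}{137} + \frac{166}{-8}\right) = 365 + \left(- \frac{164}{137} + 166 \left(- \frac{1}{8}\right)\right) = 365 - \frac{12027}{548} = \frac{187993}{548}$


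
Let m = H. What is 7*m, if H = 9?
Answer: 63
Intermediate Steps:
m = 9
7*m = 7*9 = 63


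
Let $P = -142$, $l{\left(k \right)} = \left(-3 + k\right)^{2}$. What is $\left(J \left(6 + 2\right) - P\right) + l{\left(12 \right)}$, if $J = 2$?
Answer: $239$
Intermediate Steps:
$\left(J \left(6 + 2\right) - P\right) + l{\left(12 \right)} = \left(2 \left(6 + 2\right) - -142\right) + \left(-3 + 12\right)^{2} = \left(2 \cdot 8 + 142\right) + 9^{2} = \left(16 + 142\right) + 81 = 158 + 81 = 239$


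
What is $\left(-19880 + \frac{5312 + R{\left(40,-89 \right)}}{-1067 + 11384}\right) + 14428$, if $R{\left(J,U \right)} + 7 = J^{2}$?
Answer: $- \frac{56241379}{10317} \approx -5451.3$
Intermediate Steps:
$R{\left(J,U \right)} = -7 + J^{2}$
$\left(-19880 + \frac{5312 + R{\left(40,-89 \right)}}{-1067 + 11384}\right) + 14428 = \left(-19880 + \frac{5312 - \left(7 - 40^{2}\right)}{-1067 + 11384}\right) + 14428 = \left(-19880 + \frac{5312 + \left(-7 + 1600\right)}{10317}\right) + 14428 = \left(-19880 + \left(5312 + 1593\right) \frac{1}{10317}\right) + 14428 = \left(-19880 + 6905 \cdot \frac{1}{10317}\right) + 14428 = \left(-19880 + \frac{6905}{10317}\right) + 14428 = - \frac{205095055}{10317} + 14428 = - \frac{56241379}{10317}$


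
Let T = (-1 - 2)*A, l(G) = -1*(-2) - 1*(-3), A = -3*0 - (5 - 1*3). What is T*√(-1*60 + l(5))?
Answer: 6*I*√55 ≈ 44.497*I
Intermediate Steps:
A = -2 (A = 0 - (5 - 3) = 0 - 1*2 = 0 - 2 = -2)
l(G) = 5 (l(G) = 2 + 3 = 5)
T = 6 (T = (-1 - 2)*(-2) = -3*(-2) = 6)
T*√(-1*60 + l(5)) = 6*√(-1*60 + 5) = 6*√(-60 + 5) = 6*√(-55) = 6*(I*√55) = 6*I*√55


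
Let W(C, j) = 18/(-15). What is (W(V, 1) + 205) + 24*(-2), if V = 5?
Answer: 779/5 ≈ 155.80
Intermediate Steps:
W(C, j) = -6/5 (W(C, j) = 18*(-1/15) = -6/5)
(W(V, 1) + 205) + 24*(-2) = (-6/5 + 205) + 24*(-2) = 1019/5 - 48 = 779/5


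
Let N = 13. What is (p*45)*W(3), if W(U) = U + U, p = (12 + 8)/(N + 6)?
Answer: 5400/19 ≈ 284.21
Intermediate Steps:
p = 20/19 (p = (12 + 8)/(13 + 6) = 20/19 ≈ 1.0526)
W(U) = 2*U
(p*45)*W(3) = ((20/19)*45)*(2*3) = (900/19)*6 = 5400/19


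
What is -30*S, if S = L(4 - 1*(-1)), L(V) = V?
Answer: -150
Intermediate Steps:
S = 5 (S = 4 - 1*(-1) = 4 + 1 = 5)
-30*S = -30*5 = -150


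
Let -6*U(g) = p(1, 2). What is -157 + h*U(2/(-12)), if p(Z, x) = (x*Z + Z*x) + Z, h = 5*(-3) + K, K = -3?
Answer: -142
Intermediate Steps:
h = -18 (h = 5*(-3) - 3 = -15 - 3 = -18)
p(Z, x) = Z + 2*Z*x (p(Z, x) = (Z*x + Z*x) + Z = 2*Z*x + Z = Z + 2*Z*x)
U(g) = -5/6 (U(g) = -(1 + 2*2)/6 = -(1 + 4)/6 = -5/6)
-157 + h*U(2/(-12)) = -157 - 18*(-5/6) = -157 + 15 = -142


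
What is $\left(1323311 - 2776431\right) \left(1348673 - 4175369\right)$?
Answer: $4107528491520$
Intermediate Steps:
$\left(1323311 - 2776431\right) \left(1348673 - 4175369\right) = \left(-1453120\right) \left(-2826696\right) = 4107528491520$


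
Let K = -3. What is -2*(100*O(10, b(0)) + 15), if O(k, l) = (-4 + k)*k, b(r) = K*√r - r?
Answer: -12030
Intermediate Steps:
b(r) = -r - 3*√r (b(r) = -3*√r - r = -r - 3*√r)
O(k, l) = k*(-4 + k)
-2*(100*O(10, b(0)) + 15) = -2*(100*(10*(-4 + 10)) + 15) = -2*(100*(10*6) + 15) = -2*(100*60 + 15) = -2*(6000 + 15) = -2*6015 = -12030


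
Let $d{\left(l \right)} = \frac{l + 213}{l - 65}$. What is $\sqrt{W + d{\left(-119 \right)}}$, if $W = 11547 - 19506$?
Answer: $\frac{5 i \sqrt{673693}}{46} \approx 89.216 i$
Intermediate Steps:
$d{\left(l \right)} = \frac{213 + l}{-65 + l}$
$W = -7959$ ($W = 11547 - 19506 = -7959$)
$\sqrt{W + d{\left(-119 \right)}} = \sqrt{-7959 + \frac{213 - 119}{-65 - 119}} = \sqrt{-7959 + \frac{1}{-184} \cdot 94} = \sqrt{-7959 - \frac{47}{92}} = \sqrt{- \frac{732275}{92}} = \frac{5 i \sqrt{673693}}{46}$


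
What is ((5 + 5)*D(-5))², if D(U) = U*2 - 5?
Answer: 22500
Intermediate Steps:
D(U) = -5 + 2*U (D(U) = 2*U - 5 = -5 + 2*U)
((5 + 5)*D(-5))² = ((5 + 5)*(-5 + 2*(-5)))² = (10*(-5 - 10))² = (10*(-15))² = (-150)² = 22500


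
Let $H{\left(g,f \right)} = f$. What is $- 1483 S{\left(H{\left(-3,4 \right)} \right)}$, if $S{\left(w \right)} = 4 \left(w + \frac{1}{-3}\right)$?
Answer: $- \frac{65252}{3} \approx -21751.0$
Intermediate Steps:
$S{\left(w \right)} = - \frac{4}{3} + 4 w$ ($S{\left(w \right)} = 4 \left(w - \frac{1}{3}\right) = 4 \left(- \frac{1}{3} + w\right) = - \frac{4}{3} + 4 w$)
$- 1483 S{\left(H{\left(-3,4 \right)} \right)} = - 1483 \left(- \frac{4}{3} + 4 \cdot 4\right) = - 1483 \left(- \frac{4}{3} + 16\right) = \left(-1483\right) \frac{44}{3} = - \frac{65252}{3}$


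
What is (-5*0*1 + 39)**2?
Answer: 1521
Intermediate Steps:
(-5*0*1 + 39)**2 = (0*1 + 39)**2 = (0 + 39)**2 = 39**2 = 1521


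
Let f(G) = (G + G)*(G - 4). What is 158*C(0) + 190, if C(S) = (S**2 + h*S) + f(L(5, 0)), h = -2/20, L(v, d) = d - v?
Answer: 14410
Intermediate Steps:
f(G) = 2*G*(-4 + G) (f(G) = (2*G)*(-4 + G) = 2*G*(-4 + G))
h = -1/10 (h = -2*1/20 = -1/10 ≈ -0.10000)
C(S) = 90 + S**2 - S/10 (C(S) = (S**2 - S/10) + 2*(0 - 1*5)*(-4 + (0 - 1*5)) = (S**2 - S/10) + 2*(0 - 5)*(-4 + (0 - 5)) = (S**2 - S/10) + 2*(-5)*(-4 - 5) = (S**2 - S/10) + 2*(-5)*(-9) = (S**2 - S/10) + 90 = 90 + S**2 - S/10)
158*C(0) + 190 = 158*(90 + 0**2 - 1/10*0) + 190 = 158*(90 + 0 + 0) + 190 = 158*90 + 190 = 14220 + 190 = 14410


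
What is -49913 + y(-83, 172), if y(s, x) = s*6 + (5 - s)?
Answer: -50323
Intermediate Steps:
y(s, x) = 5 + 5*s (y(s, x) = 6*s + (5 - s) = 5 + 5*s)
-49913 + y(-83, 172) = -49913 + (5 + 5*(-83)) = -49913 + (5 - 415) = -49913 - 410 = -50323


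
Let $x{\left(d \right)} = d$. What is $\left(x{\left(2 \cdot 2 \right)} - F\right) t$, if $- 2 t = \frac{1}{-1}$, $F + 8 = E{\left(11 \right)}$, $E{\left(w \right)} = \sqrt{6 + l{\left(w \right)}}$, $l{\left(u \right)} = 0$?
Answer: $6 - \frac{\sqrt{6}}{2} \approx 4.7753$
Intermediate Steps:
$E{\left(w \right)} = \sqrt{6}$ ($E{\left(w \right)} = \sqrt{6 + 0} = \sqrt{6}$)
$F = -8 + \sqrt{6} \approx -5.5505$
$t = \frac{1}{2}$ ($t = - \frac{1}{2 \left(-1\right)} = \left(- \frac{1}{2}\right) \left(-1\right) = \frac{1}{2} \approx 0.5$)
$\left(x{\left(2 \cdot 2 \right)} - F\right) t = \left(2 \cdot 2 - \left(-8 + \sqrt{6}\right)\right) \frac{1}{2} = \left(4 + \left(8 - \sqrt{6}\right)\right) \frac{1}{2} = \left(12 - \sqrt{6}\right) \frac{1}{2} = 6 - \frac{\sqrt{6}}{2}$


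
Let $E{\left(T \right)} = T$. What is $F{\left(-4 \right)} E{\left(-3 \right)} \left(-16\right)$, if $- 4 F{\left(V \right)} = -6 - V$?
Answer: $24$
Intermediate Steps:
$F{\left(V \right)} = \frac{3}{2} + \frac{V}{4}$ ($F{\left(V \right)} = - \frac{-6 - V}{4} = \frac{3}{2} + \frac{V}{4}$)
$F{\left(-4 \right)} E{\left(-3 \right)} \left(-16\right) = \left(\frac{3}{2} + \frac{1}{4} \left(-4\right)\right) \left(-3\right) \left(-16\right) = \left(\frac{3}{2} - 1\right) \left(-3\right) \left(-16\right) = \frac{1}{2} \left(-3\right) \left(-16\right) = \left(- \frac{3}{2}\right) \left(-16\right) = 24$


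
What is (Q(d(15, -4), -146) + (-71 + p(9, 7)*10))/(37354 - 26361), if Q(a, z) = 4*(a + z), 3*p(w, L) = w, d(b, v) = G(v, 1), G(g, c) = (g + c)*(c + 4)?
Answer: -685/10993 ≈ -0.062312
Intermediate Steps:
G(g, c) = (4 + c)*(c + g) (G(g, c) = (c + g)*(4 + c) = (4 + c)*(c + g))
d(b, v) = 5 + 5*v (d(b, v) = 1² + 4*1 + 4*v + 1*v = 1 + 4 + 4*v + v = 5 + 5*v)
p(w, L) = w/3
Q(a, z) = 4*a + 4*z
(Q(d(15, -4), -146) + (-71 + p(9, 7)*10))/(37354 - 26361) = ((4*(5 + 5*(-4)) + 4*(-146)) + (-71 + ((⅓)*9)*10))/(37354 - 26361) = ((4*(5 - 20) - 584) + (-71 + 3*10))/10993 = ((4*(-15) - 584) + (-71 + 30))*(1/10993) = ((-60 - 584) - 41)*(1/10993) = (-644 - 41)*(1/10993) = -685*1/10993 = -685/10993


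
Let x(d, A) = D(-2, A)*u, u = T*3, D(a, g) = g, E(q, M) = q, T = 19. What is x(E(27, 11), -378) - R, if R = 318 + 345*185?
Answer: -85689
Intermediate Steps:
R = 64143 (R = 318 + 63825 = 64143)
u = 57 (u = 19*3 = 57)
x(d, A) = 57*A (x(d, A) = A*57 = 57*A)
x(E(27, 11), -378) - R = 57*(-378) - 1*64143 = -21546 - 64143 = -85689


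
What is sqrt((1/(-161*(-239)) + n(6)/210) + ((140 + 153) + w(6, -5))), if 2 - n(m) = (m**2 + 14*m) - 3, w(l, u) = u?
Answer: sqrt(15322019270838)/230874 ≈ 16.954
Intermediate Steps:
n(m) = 5 - m**2 - 14*m (n(m) = 2 - ((m**2 + 14*m) - 3) = 2 - (-3 + m**2 + 14*m) = 2 + (3 - m**2 - 14*m) = 5 - m**2 - 14*m)
sqrt((1/(-161*(-239)) + n(6)/210) + ((140 + 153) + w(6, -5))) = sqrt((1/(-161*(-239)) + (5 - 1*6**2 - 14*6)/210) + ((140 + 153) - 5)) = sqrt((-1/161*(-1/239) + (5 - 1*36 - 84)*(1/210)) + (293 - 5)) = sqrt((1/38479 + (5 - 36 - 84)*(1/210)) + 288) = sqrt((1/38479 - 115*1/210) + 288) = sqrt((1/38479 - 23/42) + 288) = sqrt(-126425/230874 + 288) = sqrt(66365287/230874) = sqrt(15322019270838)/230874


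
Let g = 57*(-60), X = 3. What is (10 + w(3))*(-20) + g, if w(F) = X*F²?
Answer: -4160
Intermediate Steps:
w(F) = 3*F²
g = -3420
(10 + w(3))*(-20) + g = (10 + 3*3²)*(-20) - 3420 = (10 + 3*9)*(-20) - 3420 = (10 + 27)*(-20) - 3420 = 37*(-20) - 3420 = -740 - 3420 = -4160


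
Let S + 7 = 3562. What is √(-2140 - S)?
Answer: I*√5695 ≈ 75.465*I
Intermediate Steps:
S = 3555 (S = -7 + 3562 = 3555)
√(-2140 - S) = √(-2140 - 1*3555) = √(-2140 - 3555) = √(-5695) = I*√5695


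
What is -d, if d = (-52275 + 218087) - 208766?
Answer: 42954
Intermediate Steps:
d = -42954 (d = 165812 - 208766 = -42954)
-d = -1*(-42954) = 42954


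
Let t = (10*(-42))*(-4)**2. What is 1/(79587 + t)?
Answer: 1/72867 ≈ 1.3724e-5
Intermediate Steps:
t = -6720 (t = -420*16 = -6720)
1/(79587 + t) = 1/(79587 - 6720) = 1/72867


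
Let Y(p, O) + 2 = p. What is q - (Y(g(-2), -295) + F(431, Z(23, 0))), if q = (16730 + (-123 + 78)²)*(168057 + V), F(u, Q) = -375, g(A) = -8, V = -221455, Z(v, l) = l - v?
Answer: -1001479105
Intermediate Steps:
Y(p, O) = -2 + p
q = -1001479490 (q = (16730 + (-123 + 78)²)*(168057 - 221455) = (16730 + (-45)²)*(-53398) = (16730 + 2025)*(-53398) = 18755*(-53398) = -1001479490)
q - (Y(g(-2), -295) + F(431, Z(23, 0))) = -1001479490 - ((-2 - 8) - 375) = -1001479490 - (-10 - 375) = -1001479490 - 1*(-385) = -1001479490 + 385 = -1001479105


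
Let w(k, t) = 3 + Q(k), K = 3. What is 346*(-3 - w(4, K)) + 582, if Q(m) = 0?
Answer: -1494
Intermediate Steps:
w(k, t) = 3 (w(k, t) = 3 + 0 = 3)
346*(-3 - w(4, K)) + 582 = 346*(-3 - 1*3) + 582 = 346*(-3 - 3) + 582 = 346*(-6) + 582 = -2076 + 582 = -1494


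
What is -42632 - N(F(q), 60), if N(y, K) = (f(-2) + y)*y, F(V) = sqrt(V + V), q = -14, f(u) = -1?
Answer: -42604 + 2*I*sqrt(7) ≈ -42604.0 + 5.2915*I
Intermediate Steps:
F(V) = sqrt(2)*sqrt(V) (F(V) = sqrt(2*V) = sqrt(2)*sqrt(V))
N(y, K) = y*(-1 + y) (N(y, K) = (-1 + y)*y = y*(-1 + y))
-42632 - N(F(q), 60) = -42632 - sqrt(2)*sqrt(-14)*(-1 + sqrt(2)*sqrt(-14)) = -42632 - sqrt(2)*(I*sqrt(14))*(-1 + sqrt(2)*(I*sqrt(14))) = -42632 - 2*I*sqrt(7)*(-1 + 2*I*sqrt(7))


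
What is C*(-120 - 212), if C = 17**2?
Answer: -95948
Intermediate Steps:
C = 289
C*(-120 - 212) = 289*(-120 - 212) = 289*(-332) = -95948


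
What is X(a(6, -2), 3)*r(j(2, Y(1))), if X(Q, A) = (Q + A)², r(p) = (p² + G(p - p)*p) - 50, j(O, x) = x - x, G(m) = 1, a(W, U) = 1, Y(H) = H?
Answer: -800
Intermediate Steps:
j(O, x) = 0
r(p) = -50 + p + p² (r(p) = (p² + 1*p) - 50 = (p² + p) - 50 = (p + p²) - 50 = -50 + p + p²)
X(Q, A) = (A + Q)²
X(a(6, -2), 3)*r(j(2, Y(1))) = (3 + 1)²*(-50 + 0 + 0²) = 4²*(-50 + 0 + 0) = 16*(-50) = -800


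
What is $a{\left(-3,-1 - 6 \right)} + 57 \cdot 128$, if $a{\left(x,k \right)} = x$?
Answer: $7293$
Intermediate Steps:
$a{\left(-3,-1 - 6 \right)} + 57 \cdot 128 = -3 + 57 \cdot 128 = -3 + 7296 = 7293$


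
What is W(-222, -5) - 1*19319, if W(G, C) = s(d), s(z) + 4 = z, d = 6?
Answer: -19317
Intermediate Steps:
s(z) = -4 + z
W(G, C) = 2 (W(G, C) = -4 + 6 = 2)
W(-222, -5) - 1*19319 = 2 - 1*19319 = 2 - 19319 = -19317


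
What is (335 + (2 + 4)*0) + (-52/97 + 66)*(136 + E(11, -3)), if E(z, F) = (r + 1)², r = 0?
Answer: 902445/97 ≈ 9303.6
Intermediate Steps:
E(z, F) = 1 (E(z, F) = (0 + 1)² = 1² = 1)
(335 + (2 + 4)*0) + (-52/97 + 66)*(136 + E(11, -3)) = (335 + (2 + 4)*0) + (-52/97 + 66)*(136 + 1) = (335 + 6*0) + (-52*1/97 + 66)*137 = (335 + 0) + (-52/97 + 66)*137 = 335 + (6350/97)*137 = 335 + 869950/97 = 902445/97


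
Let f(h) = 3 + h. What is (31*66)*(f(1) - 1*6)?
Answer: -4092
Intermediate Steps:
(31*66)*(f(1) - 1*6) = (31*66)*((3 + 1) - 1*6) = 2046*(4 - 6) = 2046*(-2) = -4092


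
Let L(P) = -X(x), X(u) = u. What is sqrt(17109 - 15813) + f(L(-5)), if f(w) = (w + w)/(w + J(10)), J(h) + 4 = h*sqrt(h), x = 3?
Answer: 11398/317 - 20*sqrt(10)/317 ≈ 35.756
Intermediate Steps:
J(h) = -4 + h**(3/2) (J(h) = -4 + h*sqrt(h) = -4 + h**(3/2))
L(P) = -3 (L(P) = -1*3 = -3)
f(w) = 2*w/(-4 + w + 10*sqrt(10)) (f(w) = (w + w)/(w + (-4 + 10**(3/2))) = (2*w)/(w + (-4 + 10*sqrt(10))) = (2*w)/(-4 + w + 10*sqrt(10)) = 2*w/(-4 + w + 10*sqrt(10)))
sqrt(17109 - 15813) + f(L(-5)) = sqrt(17109 - 15813) + 2*(-3)/(-4 - 3 + 10*sqrt(10)) = sqrt(1296) + 2*(-3)/(-7 + 10*sqrt(10)) = 36 - 6/(-7 + 10*sqrt(10))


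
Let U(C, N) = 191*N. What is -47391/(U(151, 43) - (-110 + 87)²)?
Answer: -47391/7684 ≈ -6.1675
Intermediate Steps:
-47391/(U(151, 43) - (-110 + 87)²) = -47391/(191*43 - (-110 + 87)²) = -47391/(8213 - 1*(-23)²) = -47391/(8213 - 1*529) = -47391/(8213 - 529) = -47391/7684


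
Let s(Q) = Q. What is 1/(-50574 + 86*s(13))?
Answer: -1/49456 ≈ -2.0220e-5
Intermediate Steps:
1/(-50574 + 86*s(13)) = 1/(-50574 + 86*13) = 1/(-50574 + 1118) = 1/(-49456) = -1/49456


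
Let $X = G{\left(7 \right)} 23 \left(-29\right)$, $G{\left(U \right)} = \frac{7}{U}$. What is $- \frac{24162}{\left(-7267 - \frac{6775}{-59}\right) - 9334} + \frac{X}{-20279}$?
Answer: $\frac{4926278485}{3287509806} \approx 1.4985$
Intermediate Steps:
$X = -667$ ($X = \frac{7}{7} \cdot 23 \left(-29\right) = 7 \cdot \frac{1}{7} \cdot 23 \left(-29\right) = 1 \cdot 23 \left(-29\right) = 23 \left(-29\right) = -667$)
$- \frac{24162}{\left(-7267 - \frac{6775}{-59}\right) - 9334} + \frac{X}{-20279} = - \frac{24162}{\left(-7267 - \frac{6775}{-59}\right) - 9334} - \frac{667}{-20279} = - \frac{24162}{\left(-7267 - - \frac{6775}{59}\right) - 9334} - - \frac{667}{20279} = - \frac{24162}{\left(-7267 + \frac{6775}{59}\right) - 9334} + \frac{667}{20279} = - \frac{24162}{- \frac{421978}{59} - 9334} + \frac{667}{20279} = - \frac{24162}{- \frac{972684}{59}} + \frac{667}{20279} = \left(-24162\right) \left(- \frac{59}{972684}\right) + \frac{667}{20279} = \frac{237593}{162114} + \frac{667}{20279} = \frac{4926278485}{3287509806}$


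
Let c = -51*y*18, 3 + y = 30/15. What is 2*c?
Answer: 1836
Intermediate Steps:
y = -1 (y = -3 + 30/15 = -3 + 30*(1/15) = -3 + 2 = -1)
c = 918 (c = -51*(-1)*18 = 51*18 = 918)
2*c = 2*918 = 1836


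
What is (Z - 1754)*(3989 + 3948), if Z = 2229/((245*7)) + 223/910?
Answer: -620212887323/44590 ≈ -1.3909e+7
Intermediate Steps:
Z = 68881/44590 (Z = 2229/1715 + 223*(1/910) = 2229*(1/1715) + 223/910 = 2229/1715 + 223/910 = 68881/44590 ≈ 1.5448)
(Z - 1754)*(3989 + 3948) = (68881/44590 - 1754)*(3989 + 3948) = -78141979/44590*7937 = -620212887323/44590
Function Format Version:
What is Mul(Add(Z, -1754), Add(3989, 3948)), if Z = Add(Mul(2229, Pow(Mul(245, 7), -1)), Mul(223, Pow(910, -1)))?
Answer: Rational(-620212887323, 44590) ≈ -1.3909e+7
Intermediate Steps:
Z = Rational(68881, 44590) (Z = Add(Mul(2229, Pow(1715, -1)), Mul(223, Rational(1, 910))) = Add(Mul(2229, Rational(1, 1715)), Rational(223, 910)) = Add(Rational(2229, 1715), Rational(223, 910)) = Rational(68881, 44590) ≈ 1.5448)
Mul(Add(Z, -1754), Add(3989, 3948)) = Mul(Add(Rational(68881, 44590), -1754), Add(3989, 3948)) = Mul(Rational(-78141979, 44590), 7937) = Rational(-620212887323, 44590)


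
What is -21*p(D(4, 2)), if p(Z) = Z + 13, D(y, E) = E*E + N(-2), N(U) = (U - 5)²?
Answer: -1386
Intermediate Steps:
N(U) = (-5 + U)²
D(y, E) = 49 + E² (D(y, E) = E*E + (-5 - 2)² = E² + (-7)² = E² + 49 = 49 + E²)
p(Z) = 13 + Z
-21*p(D(4, 2)) = -21*(13 + (49 + 2²)) = -21*(13 + (49 + 4)) = -21*(13 + 53) = -21*66 = -1386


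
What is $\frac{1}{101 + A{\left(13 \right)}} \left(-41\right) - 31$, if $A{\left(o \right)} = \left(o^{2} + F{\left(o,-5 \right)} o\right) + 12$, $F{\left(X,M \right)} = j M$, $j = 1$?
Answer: $- \frac{6768}{217} \approx -31.189$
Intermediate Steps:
$F{\left(X,M \right)} = M$ ($F{\left(X,M \right)} = 1 M = M$)
$A{\left(o \right)} = 12 + o^{2} - 5 o$ ($A{\left(o \right)} = \left(o^{2} - 5 o\right) + 12 = 12 + o^{2} - 5 o$)
$\frac{1}{101 + A{\left(13 \right)}} \left(-41\right) - 31 = \frac{1}{101 + \left(12 + 13^{2} - 65\right)} \left(-41\right) - 31 = \frac{1}{101 + \left(12 + 169 - 65\right)} \left(-41\right) - 31 = \frac{1}{101 + 116} \left(-41\right) - 31 = \frac{1}{217} \left(-41\right) - 31 = - \frac{41}{217} - 31 = - \frac{6768}{217}$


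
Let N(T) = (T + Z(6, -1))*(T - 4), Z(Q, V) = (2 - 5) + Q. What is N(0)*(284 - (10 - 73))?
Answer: -4164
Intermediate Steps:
Z(Q, V) = -3 + Q
N(T) = (-4 + T)*(3 + T) (N(T) = (T + (-3 + 6))*(T - 4) = (T + 3)*(-4 + T) = (3 + T)*(-4 + T) = (-4 + T)*(3 + T))
N(0)*(284 - (10 - 73)) = (-12 + 0**2 - 1*0)*(284 - (10 - 73)) = (-12 + 0 + 0)*(284 - 1*(-63)) = -12*(284 + 63) = -12*347 = -4164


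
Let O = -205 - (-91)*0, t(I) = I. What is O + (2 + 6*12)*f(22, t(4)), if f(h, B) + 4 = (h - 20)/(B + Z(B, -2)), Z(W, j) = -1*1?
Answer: -1355/3 ≈ -451.67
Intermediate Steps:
O = -205 (O = -205 - 1*0 = -205 + 0 = -205)
Z(W, j) = -1
f(h, B) = -4 + (-20 + h)/(-1 + B) (f(h, B) = -4 + (h - 20)/(B - 1) = -4 + (-20 + h)/(-1 + B))
O + (2 + 6*12)*f(22, t(4)) = -205 + (2 + 6*12)*((-16 + 22 - 4*4)/(-1 + 4)) = -205 + (2 + 72)*((-16 + 22 - 16)/3) = -205 + 74*((1/3)*(-10)) = -205 + 74*(-10/3) = -205 - 740/3 = -1355/3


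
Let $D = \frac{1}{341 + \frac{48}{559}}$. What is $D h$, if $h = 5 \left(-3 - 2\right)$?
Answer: $- \frac{13975}{190667} \approx -0.073295$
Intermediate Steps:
$D = \frac{559}{190667}$ ($D = \frac{1}{341 + 48 \cdot \frac{1}{559}} = \frac{1}{341 + \frac{48}{559}} = \frac{1}{\frac{190667}{559}} = \frac{559}{190667} \approx 0.0029318$)
$h = -25$ ($h = 5 \left(-3 - 2\right) = 5 \left(-5\right) = -25$)
$D h = \frac{559}{190667} \left(-25\right) = - \frac{13975}{190667}$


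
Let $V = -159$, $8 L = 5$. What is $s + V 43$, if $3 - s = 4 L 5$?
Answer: $- \frac{13693}{2} \approx -6846.5$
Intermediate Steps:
$L = \frac{5}{8}$ ($L = \frac{1}{8} \cdot 5 = \frac{5}{8} \approx 0.625$)
$s = - \frac{19}{2}$ ($s = 3 - 4 \cdot \frac{5}{8} \cdot 5 = 3 - \frac{5}{2} \cdot 5 = 3 - \frac{25}{2} = - \frac{19}{2} \approx -9.5$)
$s + V 43 = - \frac{19}{2} - 6837 = - \frac{13693}{2}$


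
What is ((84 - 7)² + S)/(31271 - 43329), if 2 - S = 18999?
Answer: 6534/6029 ≈ 1.0838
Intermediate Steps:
S = -18997 (S = 2 - 1*18999 = 2 - 18999 = -18997)
((84 - 7)² + S)/(31271 - 43329) = ((84 - 7)² - 18997)/(31271 - 43329) = (77² - 18997)/(-12058) = (5929 - 18997)*(-1/12058) = -13068*(-1/12058) = 6534/6029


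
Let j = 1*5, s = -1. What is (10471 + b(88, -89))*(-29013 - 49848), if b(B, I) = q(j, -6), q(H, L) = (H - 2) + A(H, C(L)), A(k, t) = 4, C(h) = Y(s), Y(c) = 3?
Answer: -826305558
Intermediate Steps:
C(h) = 3
j = 5
q(H, L) = 2 + H (q(H, L) = (H - 2) + 4 = (-2 + H) + 4 = 2 + H)
b(B, I) = 7 (b(B, I) = 2 + 5 = 7)
(10471 + b(88, -89))*(-29013 - 49848) = (10471 + 7)*(-29013 - 49848) = 10478*(-78861) = -826305558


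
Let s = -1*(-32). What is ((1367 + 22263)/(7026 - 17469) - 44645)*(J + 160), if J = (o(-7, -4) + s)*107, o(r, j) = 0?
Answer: -1671044892160/10443 ≈ -1.6002e+8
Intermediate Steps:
s = 32
J = 3424 (J = (0 + 32)*107 = 32*107 = 3424)
((1367 + 22263)/(7026 - 17469) - 44645)*(J + 160) = ((1367 + 22263)/(7026 - 17469) - 44645)*(3424 + 160) = (23630/(-10443) - 44645)*3584 = (23630*(-1/10443) - 44645)*3584 = (-23630/10443 - 44645)*3584 = -466251365/10443*3584 = -1671044892160/10443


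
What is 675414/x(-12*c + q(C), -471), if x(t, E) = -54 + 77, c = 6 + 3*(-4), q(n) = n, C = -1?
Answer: 675414/23 ≈ 29366.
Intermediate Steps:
c = -6 (c = 6 - 12 = -6)
x(t, E) = 23
675414/x(-12*c + q(C), -471) = 675414/23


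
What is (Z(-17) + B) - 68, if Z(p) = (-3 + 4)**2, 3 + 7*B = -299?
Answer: -771/7 ≈ -110.14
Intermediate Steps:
B = -302/7 (B = -3/7 + (1/7)*(-299) = -3/7 - 299/7 = -302/7 ≈ -43.143)
Z(p) = 1 (Z(p) = 1**2 = 1)
(Z(-17) + B) - 68 = (1 - 302/7) - 68 = -295/7 - 68 = -771/7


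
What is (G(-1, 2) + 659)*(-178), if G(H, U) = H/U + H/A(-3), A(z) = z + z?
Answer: -351728/3 ≈ -1.1724e+5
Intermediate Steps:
A(z) = 2*z
G(H, U) = -H/6 + H/U (G(H, U) = H/U + H/((2*(-3))) = H/U + H/(-6) = H/U + H*(-⅙) = H/U - H/6 = -H/6 + H/U)
(G(-1, 2) + 659)*(-178) = ((-⅙*(-1) - 1/2) + 659)*(-178) = ((⅙ - 1*½) + 659)*(-178) = ((⅙ - ½) + 659)*(-178) = (-⅓ + 659)*(-178) = (1976/3)*(-178) = -351728/3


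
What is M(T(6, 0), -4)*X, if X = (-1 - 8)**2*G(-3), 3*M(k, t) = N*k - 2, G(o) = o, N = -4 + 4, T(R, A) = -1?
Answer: 162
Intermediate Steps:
N = 0
M(k, t) = -2/3 (M(k, t) = (0*k - 2)/3 = (0 - 2)/3 = (1/3)*(-2) = -2/3)
X = -243 (X = (-1 - 8)**2*(-3) = (-9)**2*(-3) = 81*(-3) = -243)
M(T(6, 0), -4)*X = -2/3*(-243) = 162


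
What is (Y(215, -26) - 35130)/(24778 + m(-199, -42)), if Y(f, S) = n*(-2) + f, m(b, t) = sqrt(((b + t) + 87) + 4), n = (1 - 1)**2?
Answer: -432561935/306974717 + 174575*I*sqrt(6)/613949434 ≈ -1.4091 + 0.00069651*I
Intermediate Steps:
n = 0 (n = 0**2 = 0)
m(b, t) = sqrt(91 + b + t) (m(b, t) = sqrt((87 + b + t) + 4) = sqrt(91 + b + t))
Y(f, S) = f (Y(f, S) = 0*(-2) + f = 0 + f = f)
(Y(215, -26) - 35130)/(24778 + m(-199, -42)) = (215 - 35130)/(24778 + sqrt(91 - 199 - 42)) = -34915/(24778 + sqrt(-150)) = -34915/(24778 + 5*I*sqrt(6))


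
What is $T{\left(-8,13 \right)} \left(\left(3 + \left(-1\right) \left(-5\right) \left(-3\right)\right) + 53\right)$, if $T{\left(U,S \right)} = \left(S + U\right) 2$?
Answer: $410$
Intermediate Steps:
$T{\left(U,S \right)} = 2 S + 2 U$
$T{\left(-8,13 \right)} \left(\left(3 + \left(-1\right) \left(-5\right) \left(-3\right)\right) + 53\right) = \left(2 \cdot 13 + 2 \left(-8\right)\right) \left(\left(3 + \left(-1\right) \left(-5\right) \left(-3\right)\right) + 53\right) = \left(26 - 16\right) \left(\left(3 + 5 \left(-3\right)\right) + 53\right) = 10 \left(\left(3 - 15\right) + 53\right) = 10 \left(-12 + 53\right) = 10 \cdot 41 = 410$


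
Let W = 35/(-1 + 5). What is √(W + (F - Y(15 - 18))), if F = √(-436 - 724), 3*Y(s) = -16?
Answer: √(507 + 72*I*√290)/6 ≈ 5.0467 + 3.3743*I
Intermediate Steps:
Y(s) = -16/3 (Y(s) = (⅓)*(-16) = -16/3)
F = 2*I*√290 (F = √(-1160) = 2*I*√290 ≈ 34.059*I)
W = 35/4 ≈ 8.7500
√(W + (F - Y(15 - 18))) = √(35/4 + (2*I*√290 - 1*(-16/3))) = √(35/4 + (2*I*√290 + 16/3)) = √(35/4 + (16/3 + 2*I*√290)) = √(169/12 + 2*I*√290)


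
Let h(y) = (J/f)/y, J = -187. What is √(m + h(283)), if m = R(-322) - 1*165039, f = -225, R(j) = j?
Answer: 4*I*√186238081319/4245 ≈ 406.65*I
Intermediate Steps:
m = -165361 (m = -322 - 1*165039 = -322 - 165039 = -165361)
h(y) = 187/(225*y) (h(y) = (-187/(-225))/y = (-187*(-1/225))/y = 187/(225*y))
√(m + h(283)) = √(-165361 + (187/225)/283) = √(-165361 + (187/225)*(1/283)) = √(-165361 + 187/63675) = √(-10529361488/63675) = 4*I*√186238081319/4245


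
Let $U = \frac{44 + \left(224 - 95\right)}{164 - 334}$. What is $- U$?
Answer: $\frac{173}{170} \approx 1.0176$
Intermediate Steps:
$U = - \frac{173}{170}$ ($U = \frac{44 + 129}{-170} = 173 \left(- \frac{1}{170}\right) = - \frac{173}{170} \approx -1.0176$)
$- U = \left(-1\right) \left(- \frac{173}{170}\right) = \frac{173}{170}$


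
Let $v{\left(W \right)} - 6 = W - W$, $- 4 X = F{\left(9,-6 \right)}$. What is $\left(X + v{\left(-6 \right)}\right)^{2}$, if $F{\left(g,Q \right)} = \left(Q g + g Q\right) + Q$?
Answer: $\frac{4761}{4} \approx 1190.3$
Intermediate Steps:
$F{\left(g,Q \right)} = Q + 2 Q g$ ($F{\left(g,Q \right)} = \left(Q g + Q g\right) + Q = 2 Q g + Q = Q + 2 Q g$)
$X = \frac{57}{2}$ ($X = - \frac{\left(-6\right) \left(1 + 2 \cdot 9\right)}{4} = - \frac{\left(-6\right) \left(1 + 18\right)}{4} = - \frac{\left(-6\right) 19}{4} = \left(- \frac{1}{4}\right) \left(-114\right) = \frac{57}{2} \approx 28.5$)
$v{\left(W \right)} = 6$ ($v{\left(W \right)} = 6 + \left(W - W\right) = 6 + 0 = 6$)
$\left(X + v{\left(-6 \right)}\right)^{2} = \left(\frac{57}{2} + 6\right)^{2} = \left(\frac{69}{2}\right)^{2} = \frac{4761}{4}$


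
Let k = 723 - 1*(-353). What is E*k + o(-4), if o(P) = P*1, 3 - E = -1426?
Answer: 1537600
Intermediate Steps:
E = 1429 (E = 3 - 1*(-1426) = 3 + 1426 = 1429)
k = 1076 (k = 723 + 353 = 1076)
o(P) = P
E*k + o(-4) = 1429*1076 - 4 = 1537604 - 4 = 1537600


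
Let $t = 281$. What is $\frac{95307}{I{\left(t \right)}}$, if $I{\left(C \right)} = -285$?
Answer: $- \frac{31769}{95} \approx -334.41$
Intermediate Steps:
$\frac{95307}{I{\left(t \right)}} = \frac{95307}{-285} = 95307 \left(- \frac{1}{285}\right) = - \frac{31769}{95}$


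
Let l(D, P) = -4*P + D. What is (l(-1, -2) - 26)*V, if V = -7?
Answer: 133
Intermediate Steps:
l(D, P) = D - 4*P
(l(-1, -2) - 26)*V = ((-1 - 4*(-2)) - 26)*(-7) = ((-1 + 8) - 26)*(-7) = (7 - 26)*(-7) = -19*(-7) = 133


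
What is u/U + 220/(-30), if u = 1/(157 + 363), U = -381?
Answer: -1452881/198120 ≈ -7.3333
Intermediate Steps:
u = 1/520 ≈ 0.0019231
u/U + 220/(-30) = (1/520)/(-381) + 220/(-30) = (1/520)*(-1/381) + 220*(-1/30) = -1/198120 - 22/3 = -1452881/198120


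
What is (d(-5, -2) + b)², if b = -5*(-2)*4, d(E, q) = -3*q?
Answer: 2116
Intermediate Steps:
b = 40 (b = 10*4 = 40)
(d(-5, -2) + b)² = (-3*(-2) + 40)² = (6 + 40)² = 46² = 2116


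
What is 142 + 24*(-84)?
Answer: -1874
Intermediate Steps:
142 + 24*(-84) = 142 - 2016 = -1874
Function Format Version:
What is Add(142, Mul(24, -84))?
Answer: -1874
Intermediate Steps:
Add(142, Mul(24, -84)) = Add(142, -2016) = -1874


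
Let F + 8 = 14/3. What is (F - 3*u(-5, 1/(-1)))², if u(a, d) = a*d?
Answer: 3025/9 ≈ 336.11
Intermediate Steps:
F = -10/3 (F = -8 + 14/3 = -10/3 ≈ -3.3333)
(F - 3*u(-5, 1/(-1)))² = (-10/3 - (-15)/(-1))² = (-10/3 - (-15)*(-1))² = (-10/3 - 3*5)² = (-10/3 - 15)² = (-55/3)² = 3025/9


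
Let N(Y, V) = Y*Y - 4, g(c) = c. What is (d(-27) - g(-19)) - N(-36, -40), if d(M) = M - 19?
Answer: -1319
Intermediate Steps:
d(M) = -19 + M
N(Y, V) = -4 + Y² (N(Y, V) = Y² - 4 = -4 + Y²)
(d(-27) - g(-19)) - N(-36, -40) = ((-19 - 27) - 1*(-19)) - (-4 + (-36)²) = (-46 + 19) - (-4 + 1296) = -27 - 1*1292 = -27 - 1292 = -1319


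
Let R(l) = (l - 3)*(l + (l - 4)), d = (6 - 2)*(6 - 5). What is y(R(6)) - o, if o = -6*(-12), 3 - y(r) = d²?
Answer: -85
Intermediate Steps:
d = 4 (d = 4*1 = 4)
R(l) = (-4 + 2*l)*(-3 + l) (R(l) = (-3 + l)*(l + (-4 + l)) = (-3 + l)*(-4 + 2*l) = (-4 + 2*l)*(-3 + l))
y(r) = -13 (y(r) = 3 - 1*4² = 3 - 1*16 = 3 - 16 = -13)
o = 72
y(R(6)) - o = -13 - 1*72 = -13 - 72 = -85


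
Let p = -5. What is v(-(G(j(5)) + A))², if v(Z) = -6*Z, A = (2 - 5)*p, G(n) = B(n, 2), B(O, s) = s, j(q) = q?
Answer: 10404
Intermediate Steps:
G(n) = 2
A = 15 (A = (2 - 5)*(-5) = -3*(-5) = 15)
v(-(G(j(5)) + A))² = (-(-6)*(2 + 15))² = (-(-6)*17)² = (-6*(-17))² = 102² = 10404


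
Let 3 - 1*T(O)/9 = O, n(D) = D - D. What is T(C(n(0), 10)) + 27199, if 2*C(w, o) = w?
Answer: 27226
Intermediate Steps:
n(D) = 0
C(w, o) = w/2
T(O) = 27 - 9*O
T(C(n(0), 10)) + 27199 = (27 - 9*0/2) + 27199 = (27 - 9*0) + 27199 = (27 + 0) + 27199 = 27 + 27199 = 27226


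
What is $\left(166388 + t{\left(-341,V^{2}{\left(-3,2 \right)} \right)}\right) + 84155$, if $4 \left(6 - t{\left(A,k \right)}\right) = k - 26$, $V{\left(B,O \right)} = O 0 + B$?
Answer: $\frac{1002213}{4} \approx 2.5055 \cdot 10^{5}$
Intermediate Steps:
$V{\left(B,O \right)} = B$ ($V{\left(B,O \right)} = 0 + B = B$)
$t{\left(A,k \right)} = \frac{25}{2} - \frac{k}{4}$ ($t{\left(A,k \right)} = 6 - \frac{k - 26}{4} = 6 - \frac{-26 + k}{4} = 6 - \left(- \frac{13}{2} + \frac{k}{4}\right) = \frac{25}{2} - \frac{k}{4}$)
$\left(166388 + t{\left(-341,V^{2}{\left(-3,2 \right)} \right)}\right) + 84155 = \left(166388 + \left(\frac{25}{2} - \frac{\left(-3\right)^{2}}{4}\right)\right) + 84155 = \left(166388 + \left(\frac{25}{2} - \frac{9}{4}\right)\right) + 84155 = \left(166388 + \frac{41}{4}\right) + 84155 = \frac{665593}{4} + 84155 = \frac{1002213}{4}$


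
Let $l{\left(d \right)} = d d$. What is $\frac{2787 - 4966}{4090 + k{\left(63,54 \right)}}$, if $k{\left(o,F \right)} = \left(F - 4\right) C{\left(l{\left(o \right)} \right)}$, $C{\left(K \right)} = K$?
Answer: $- \frac{2179}{202540} \approx -0.010758$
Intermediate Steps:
$l{\left(d \right)} = d^{2}$
$k{\left(o,F \right)} = o^{2} \left(-4 + F\right)$ ($k{\left(o,F \right)} = \left(F - 4\right) o^{2} = \left(-4 + F\right) o^{2} = o^{2} \left(-4 + F\right)$)
$\frac{2787 - 4966}{4090 + k{\left(63,54 \right)}} = \frac{2787 - 4966}{4090 + 63^{2} \left(-4 + 54\right)} = - \frac{2179}{4090 + 3969 \cdot 50} = - \frac{2179}{4090 + 198450} = - \frac{2179}{202540}$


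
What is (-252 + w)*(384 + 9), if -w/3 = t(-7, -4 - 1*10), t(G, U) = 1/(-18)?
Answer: -197941/2 ≈ -98971.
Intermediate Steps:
t(G, U) = -1/18
w = 1/6 (w = -3*(-1/18) = 1/6 ≈ 0.16667)
(-252 + w)*(384 + 9) = (-252 + 1/6)*(384 + 9) = -1511/6*393 = -197941/2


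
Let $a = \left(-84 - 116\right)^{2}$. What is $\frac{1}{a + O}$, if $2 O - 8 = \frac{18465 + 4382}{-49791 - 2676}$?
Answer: $\frac{104934}{4197756889} \approx 2.4998 \cdot 10^{-5}$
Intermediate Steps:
$O = \frac{396889}{104934}$ ($O = 4 + \frac{\left(18465 + 4382\right) \frac{1}{-49791 - 2676}}{2} = 4 + \frac{22847 \frac{1}{-52467}}{2} = 4 + \frac{22847 \left(- \frac{1}{52467}\right)}{2} = 4 + \frac{1}{2} \left(- \frac{22847}{52467}\right) = 4 - \frac{22847}{104934} = \frac{396889}{104934} \approx 3.7823$)
$a = 40000$ ($a = \left(-200\right)^{2} = 40000$)
$\frac{1}{a + O} = \frac{1}{40000 + \frac{396889}{104934}} = \frac{1}{\frac{4197756889}{104934}} = \frac{104934}{4197756889}$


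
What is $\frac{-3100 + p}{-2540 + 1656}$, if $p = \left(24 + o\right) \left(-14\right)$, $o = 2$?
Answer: $\frac{866}{221} \approx 3.9186$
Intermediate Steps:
$p = -364$ ($p = \left(24 + 2\right) \left(-14\right) = 26 \left(-14\right) = -364$)
$\frac{-3100 + p}{-2540 + 1656} = \frac{-3100 - 364}{-2540 + 1656} = - \frac{3464}{-884} = \left(-3464\right) \left(- \frac{1}{884}\right) = \frac{866}{221}$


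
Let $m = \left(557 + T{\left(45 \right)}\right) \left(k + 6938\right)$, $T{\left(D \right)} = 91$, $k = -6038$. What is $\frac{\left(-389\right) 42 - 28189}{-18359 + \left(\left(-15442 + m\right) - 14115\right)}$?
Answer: $- \frac{44527}{535284} \approx -0.083184$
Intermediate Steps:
$m = 583200$ ($m = \left(557 + 91\right) \left(-6038 + 6938\right) = 648 \cdot 900 = 583200$)
$\frac{\left(-389\right) 42 - 28189}{-18359 + \left(\left(-15442 + m\right) - 14115\right)} = \frac{\left(-389\right) 42 - 28189}{-18359 + \left(\left(-15442 + 583200\right) - 14115\right)} = \frac{-16338 - 28189}{-18359 + \left(567758 - 14115\right)} = - \frac{44527}{-18359 + 553643} = - \frac{44527}{535284}$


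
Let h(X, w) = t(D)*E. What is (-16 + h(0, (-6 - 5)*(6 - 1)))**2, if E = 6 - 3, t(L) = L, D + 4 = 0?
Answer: 784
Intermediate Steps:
D = -4 (D = -4 + 0 = -4)
E = 3
h(X, w) = -12 (h(X, w) = -4*3 = -12)
(-16 + h(0, (-6 - 5)*(6 - 1)))**2 = (-16 - 12)**2 = (-28)**2 = 784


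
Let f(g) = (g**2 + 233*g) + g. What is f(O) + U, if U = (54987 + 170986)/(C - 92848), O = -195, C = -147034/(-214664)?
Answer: -75811790518531/9965488019 ≈ -7607.4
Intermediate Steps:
C = 73517/107332 (C = -147034*(-1/214664) = 73517/107332 ≈ 0.68495)
f(g) = g**2 + 234*g
U = -24254134036/9965488019 (U = (54987 + 170986)/(73517/107332 - 92848) = 225973/(-9965488019/107332) = 225973*(-107332/9965488019) = -24254134036/9965488019 ≈ -2.4338)
f(O) + U = -195*(234 - 195) - 24254134036/9965488019 = -195*39 - 24254134036/9965488019 = -7605 - 24254134036/9965488019 = -75811790518531/9965488019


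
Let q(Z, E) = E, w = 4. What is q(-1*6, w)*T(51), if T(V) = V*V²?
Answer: 530604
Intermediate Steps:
T(V) = V³
q(-1*6, w)*T(51) = 4*51³ = 4*132651 = 530604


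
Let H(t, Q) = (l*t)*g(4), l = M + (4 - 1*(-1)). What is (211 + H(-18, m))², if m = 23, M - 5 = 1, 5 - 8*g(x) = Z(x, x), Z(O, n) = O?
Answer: 555025/16 ≈ 34689.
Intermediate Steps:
g(x) = 5/8 - x/8
M = 6 (M = 5 + 1 = 6)
l = 11 (l = 6 + (4 - 1*(-1)) = 6 + (4 + 1) = 6 + 5 = 11)
H(t, Q) = 11*t/8 (H(t, Q) = (11*t)*(5/8 - ⅛*4) = (11*t)*(5/8 - ½) = (11*t)*(⅛) = 11*t/8)
(211 + H(-18, m))² = (211 + (11/8)*(-18))² = (211 - 99/4)² = (745/4)² = 555025/16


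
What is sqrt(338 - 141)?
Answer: sqrt(197) ≈ 14.036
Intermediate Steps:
sqrt(338 - 141) = sqrt(197)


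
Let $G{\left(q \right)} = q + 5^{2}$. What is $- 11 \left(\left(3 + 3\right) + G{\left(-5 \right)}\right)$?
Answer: $-286$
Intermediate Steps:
$G{\left(q \right)} = 25 + q$ ($G{\left(q \right)} = q + 25 = 25 + q$)
$- 11 \left(\left(3 + 3\right) + G{\left(-5 \right)}\right) = - 11 \left(\left(3 + 3\right) + \left(25 - 5\right)\right) = - 11 \left(6 + 20\right) = \left(-11\right) 26 = -286$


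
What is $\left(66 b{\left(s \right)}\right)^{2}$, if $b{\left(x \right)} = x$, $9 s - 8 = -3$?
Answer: $\frac{12100}{9} \approx 1344.4$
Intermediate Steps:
$s = \frac{5}{9}$ ($s = \frac{8}{9} + \frac{1}{9} \left(-3\right) = \frac{8}{9} - \frac{1}{3} = \frac{5}{9} \approx 0.55556$)
$\left(66 b{\left(s \right)}\right)^{2} = \left(66 \cdot \frac{5}{9}\right)^{2} = \left(\frac{110}{3}\right)^{2} = \frac{12100}{9}$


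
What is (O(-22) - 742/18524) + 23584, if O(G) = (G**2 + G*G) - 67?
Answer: 226779699/9262 ≈ 24485.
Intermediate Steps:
O(G) = -67 + 2*G**2 (O(G) = (G**2 + G**2) - 67 = 2*G**2 - 67 = -67 + 2*G**2)
(O(-22) - 742/18524) + 23584 = ((-67 + 2*(-22)**2) - 742/18524) + 23584 = ((-67 + 2*484) - 742*1/18524) + 23584 = ((-67 + 968) - 371/9262) + 23584 = (901 - 371/9262) + 23584 = 8344691/9262 + 23584 = 226779699/9262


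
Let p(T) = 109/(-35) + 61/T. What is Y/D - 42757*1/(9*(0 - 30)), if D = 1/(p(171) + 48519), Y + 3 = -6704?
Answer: -615002748599/1890 ≈ -3.2540e+8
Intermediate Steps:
Y = -6707 (Y = -3 - 6704 = -6707)
p(T) = -109/35 + 61/T (p(T) = 109*(-1/35) + 61/T = -109/35 + 61/T)
D = 5985/290369711 (D = 1/((-109/35 + 61/171) + 48519) = 1/(-16504/5985 + 48519) = 1/(290369711/5985) = 5985/290369711 ≈ 2.0612e-5)
Y/D - 42757*1/(9*(0 - 30)) = -6707/5985/290369711 - 42757*1/(9*(0 - 30)) = -6707*290369711/5985 - 42757/(9*(-30)) = -102500507983/315 - 42757/(-270) = -102500507983/315 - 42757*(-1/270) = -102500507983/315 + 42757/270 = -615002748599/1890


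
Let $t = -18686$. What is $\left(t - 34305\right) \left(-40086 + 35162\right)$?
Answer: $260927684$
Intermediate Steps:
$\left(t - 34305\right) \left(-40086 + 35162\right) = \left(-18686 - 34305\right) \left(-40086 + 35162\right) = \left(-52991\right) \left(-4924\right) = 260927684$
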